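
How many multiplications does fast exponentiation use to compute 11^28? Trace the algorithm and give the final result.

Computing 11^28 by squaring (build up from 11^1; each line after the first costs one multiplication):

11^1 = 11
11^2 = (11^1)^2 = 11^2 = 121
11^3 = 11 * 11^2 = 11 * 121 = 1331
11^6 = (11^3)^2 = 1331^2 = 1771561
11^7 = 11 * 11^6 = 11 * 1771561 = 19487171
11^14 = (11^7)^2 = 19487171^2 = 379749833583241
11^28 = (11^14)^2 = 379749833583241^2 = 144209936106499234037676064081

Result: 144209936106499234037676064081
Multiplications needed: 6 (6 lines after 11^1)

11^28 = 144209936106499234037676064081. Using exponentiation by squaring, this requires 6 multiplications. The key idea: if the exponent is even, square the half-power; if odd, multiply by the base once.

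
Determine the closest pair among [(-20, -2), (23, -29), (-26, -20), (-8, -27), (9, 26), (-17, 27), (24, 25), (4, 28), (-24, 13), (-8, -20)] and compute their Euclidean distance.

Computing all pairwise distances among 10 points:

d((-20, -2), (23, -29)) = 50.774
d((-20, -2), (-26, -20)) = 18.9737
d((-20, -2), (-8, -27)) = 27.7308
d((-20, -2), (9, 26)) = 40.3113
d((-20, -2), (-17, 27)) = 29.1548
d((-20, -2), (24, 25)) = 51.6236
d((-20, -2), (4, 28)) = 38.4187
d((-20, -2), (-24, 13)) = 15.5242
d((-20, -2), (-8, -20)) = 21.6333
d((23, -29), (-26, -20)) = 49.8197
d((23, -29), (-8, -27)) = 31.0644
d((23, -29), (9, 26)) = 56.7539
d((23, -29), (-17, 27)) = 68.8186
d((23, -29), (24, 25)) = 54.0093
d((23, -29), (4, 28)) = 60.0833
d((23, -29), (-24, 13)) = 63.0317
d((23, -29), (-8, -20)) = 32.28
d((-26, -20), (-8, -27)) = 19.3132
d((-26, -20), (9, 26)) = 57.8014
d((-26, -20), (-17, 27)) = 47.8539
d((-26, -20), (24, 25)) = 67.2681
d((-26, -20), (4, 28)) = 56.6039
d((-26, -20), (-24, 13)) = 33.0606
d((-26, -20), (-8, -20)) = 18.0
d((-8, -27), (9, 26)) = 55.6597
d((-8, -27), (-17, 27)) = 54.7449
d((-8, -27), (24, 25)) = 61.0574
d((-8, -27), (4, 28)) = 56.2939
d((-8, -27), (-24, 13)) = 43.0813
d((-8, -27), (-8, -20)) = 7.0
d((9, 26), (-17, 27)) = 26.0192
d((9, 26), (24, 25)) = 15.0333
d((9, 26), (4, 28)) = 5.3852 <-- minimum
d((9, 26), (-24, 13)) = 35.4683
d((9, 26), (-8, -20)) = 49.0408
d((-17, 27), (24, 25)) = 41.0488
d((-17, 27), (4, 28)) = 21.0238
d((-17, 27), (-24, 13)) = 15.6525
d((-17, 27), (-8, -20)) = 47.8539
d((24, 25), (4, 28)) = 20.2237
d((24, 25), (-24, 13)) = 49.4773
d((24, 25), (-8, -20)) = 55.2178
d((4, 28), (-24, 13)) = 31.7648
d((4, 28), (-8, -20)) = 49.4773
d((-24, 13), (-8, -20)) = 36.6742

Closest pair: (9, 26) and (4, 28) with distance 5.3852

The closest pair is (9, 26) and (4, 28) with Euclidean distance 5.3852. For 10 points, brute-force pairwise comparison is shown above. For large n, the divide-and-conquer algorithm (sort by x, recurse on halves, check the dividing strip) achieves O(n log n).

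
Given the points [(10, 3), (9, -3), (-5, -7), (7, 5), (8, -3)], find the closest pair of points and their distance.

Computing all pairwise distances among 5 points:

d((10, 3), (9, -3)) = 6.0828
d((10, 3), (-5, -7)) = 18.0278
d((10, 3), (7, 5)) = 3.6056
d((10, 3), (8, -3)) = 6.3246
d((9, -3), (-5, -7)) = 14.5602
d((9, -3), (7, 5)) = 8.2462
d((9, -3), (8, -3)) = 1.0 <-- minimum
d((-5, -7), (7, 5)) = 16.9706
d((-5, -7), (8, -3)) = 13.6015
d((7, 5), (8, -3)) = 8.0623

Closest pair: (9, -3) and (8, -3) with distance 1.0

The closest pair is (9, -3) and (8, -3) with Euclidean distance 1.0. For 5 points, brute-force pairwise comparison is shown above. For large n, the divide-and-conquer algorithm (sort by x, recurse on halves, check the dividing strip) achieves O(n log n).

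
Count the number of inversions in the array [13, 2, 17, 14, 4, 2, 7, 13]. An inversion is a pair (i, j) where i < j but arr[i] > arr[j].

Finding inversions in [13, 2, 17, 14, 4, 2, 7, 13]:

(0, 1): arr[0]=13 > arr[1]=2
(0, 4): arr[0]=13 > arr[4]=4
(0, 5): arr[0]=13 > arr[5]=2
(0, 6): arr[0]=13 > arr[6]=7
(2, 3): arr[2]=17 > arr[3]=14
(2, 4): arr[2]=17 > arr[4]=4
(2, 5): arr[2]=17 > arr[5]=2
(2, 6): arr[2]=17 > arr[6]=7
(2, 7): arr[2]=17 > arr[7]=13
(3, 4): arr[3]=14 > arr[4]=4
(3, 5): arr[3]=14 > arr[5]=2
(3, 6): arr[3]=14 > arr[6]=7
(3, 7): arr[3]=14 > arr[7]=13
(4, 5): arr[4]=4 > arr[5]=2

Total inversions: 14

The array has 14 inversion(s): (0,1), (0,4), (0,5), (0,6), (2,3), (2,4), (2,5), (2,6), (2,7), (3,4), (3,5), (3,6), (3,7), (4,5). Each pair (i,j) satisfies i < j and arr[i] > arr[j].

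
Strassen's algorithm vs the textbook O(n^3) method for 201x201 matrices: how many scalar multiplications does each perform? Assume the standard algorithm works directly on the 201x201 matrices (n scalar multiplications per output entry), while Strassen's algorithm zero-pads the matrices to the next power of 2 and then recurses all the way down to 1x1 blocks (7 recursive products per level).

Matrix multiplication for 201x201 matrices:

Strassen's algorithm requires power-of-2 dimensions. Pad 201x201 to 256x256 (next power of 2).

Standard algorithm: 201^3 = 8120601 multiplications
Strassen's algorithm: 7^(log2(256)) = 7^8 = 5764801 multiplications
Savings: 8120601 - 5764801 = 2355800 multiplications

Standard: 8120601 multiplications (201^3). Strassen: 5764801 multiplications (7^8, after padding to 256x256). Strassen reduces 8 recursive multiplications to 7 at each level.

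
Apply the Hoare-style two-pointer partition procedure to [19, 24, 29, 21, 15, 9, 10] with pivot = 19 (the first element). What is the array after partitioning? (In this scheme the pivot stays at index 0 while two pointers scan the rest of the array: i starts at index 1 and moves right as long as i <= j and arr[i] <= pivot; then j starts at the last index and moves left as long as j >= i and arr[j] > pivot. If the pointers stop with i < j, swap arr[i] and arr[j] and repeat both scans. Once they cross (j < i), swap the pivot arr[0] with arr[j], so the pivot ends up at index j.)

Hoare-style two-pointer partition with pivot = 19:

Initial array: [19, 24, 29, 21, 15, 9, 10]

Pointers start at i = 1, j = 6.
i stops at index 1 (arr[1]=24 > 19), j stops at index 6 (arr[6]=10 <= 19): swap arr[1] and arr[6], array becomes [19, 10, 29, 21, 15, 9, 24]
i stops at index 2 (arr[2]=29 > 19), j stops at index 5 (arr[5]=9 <= 19): swap arr[2] and arr[5], array becomes [19, 10, 9, 21, 15, 29, 24]
i stops at index 3 (arr[3]=21 > 19), j stops at index 4 (arr[4]=15 <= 19): swap arr[3] and arr[4], array becomes [19, 10, 9, 15, 21, 29, 24]
i ends at 4, j ends at 3: the pointers have crossed (j < i), so scanning stops.

Swap pivot arr[0] with arr[3] to place pivot at position 3: [15, 10, 9, 19, 21, 29, 24]
Pivot position: 3

After partitioning with pivot 19, the array becomes [15, 10, 9, 19, 21, 29, 24]. The pivot is placed at index 3. All elements to the left of the pivot are <= 19, and all elements to the right are > 19.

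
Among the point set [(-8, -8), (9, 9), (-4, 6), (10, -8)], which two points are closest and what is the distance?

Computing all pairwise distances among 4 points:

d((-8, -8), (9, 9)) = 24.0416
d((-8, -8), (-4, 6)) = 14.5602
d((-8, -8), (10, -8)) = 18.0
d((9, 9), (-4, 6)) = 13.3417 <-- minimum
d((9, 9), (10, -8)) = 17.0294
d((-4, 6), (10, -8)) = 19.799

Closest pair: (9, 9) and (-4, 6) with distance 13.3417

The closest pair is (9, 9) and (-4, 6) with Euclidean distance 13.3417. For 4 points, brute-force pairwise comparison is shown above. For large n, the divide-and-conquer algorithm (sort by x, recurse on halves, check the dividing strip) achieves O(n log n).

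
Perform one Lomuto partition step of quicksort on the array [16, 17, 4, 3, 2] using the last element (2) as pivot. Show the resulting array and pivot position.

Lomuto partition with pivot = 2:

Initial array: [16, 17, 4, 3, 2]

arr[0]=16 > 2: no swap
arr[1]=17 > 2: no swap
arr[2]=4 > 2: no swap
arr[3]=3 > 2: no swap

Place pivot at position 0: [2, 17, 4, 3, 16]
Pivot position: 0

After partitioning with pivot 2, the array becomes [2, 17, 4, 3, 16]. The pivot is placed at index 0. All elements to the left of the pivot are <= 2, and all elements to the right are > 2.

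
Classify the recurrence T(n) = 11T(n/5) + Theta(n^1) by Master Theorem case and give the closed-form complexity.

Master Theorem for T(n) = 11T(n/5) + O(n^1):

a = 11, b = 5, c = 1
log_b(a) = log_5(11) = 1.4899

Case 1: c = 1 < log_5(11) = 1.4899
T(n) = O(n^(log_5 11))

For T(n) = 11T(n/5) + O(n^1): log_5(11) = 1.4899. This is Case 1 of the Master Theorem (c < log_b(a), work dominated by leaves), giving O(n^(log_5 11)).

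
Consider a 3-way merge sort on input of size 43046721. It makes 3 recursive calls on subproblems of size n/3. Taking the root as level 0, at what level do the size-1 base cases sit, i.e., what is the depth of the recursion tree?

For divide and conquer with division factor 3:

Problem sizes at each level:
Level 0: 43046721
Level 1: 14348907
Level 2: 4782969
Level 3: 1594323
Level 4: 531441
Level 5: 177147
Level 6: 59049
Level 7: 19683
Level 8: 6561
Level 9: 2187
Level 10: 729
Level 11: 243
Level 12: 81
Level 13: 27
Level 14: 9
Level 15: 3
Level 16: 1

The root is level 0 and the size-1 base case is level 16 (the tree spans levels 0 through 16, i.e. 17 levels counting the root), so the depth is the number of divisions: log_3(43046721) = 16

The recursion tree depth is log_3(43046721) = 16. At each level, the problem size is divided by 3, so it takes 16 divisions to reduce to a base case of size 1. The algorithm makes 3 recursive calls at each level.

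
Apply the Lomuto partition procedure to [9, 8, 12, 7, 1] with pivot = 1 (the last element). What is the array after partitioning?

Lomuto partition with pivot = 1:

Initial array: [9, 8, 12, 7, 1]

arr[0]=9 > 1: no swap
arr[1]=8 > 1: no swap
arr[2]=12 > 1: no swap
arr[3]=7 > 1: no swap

Place pivot at position 0: [1, 8, 12, 7, 9]
Pivot position: 0

After partitioning with pivot 1, the array becomes [1, 8, 12, 7, 9]. The pivot is placed at index 0. All elements to the left of the pivot are <= 1, and all elements to the right are > 1.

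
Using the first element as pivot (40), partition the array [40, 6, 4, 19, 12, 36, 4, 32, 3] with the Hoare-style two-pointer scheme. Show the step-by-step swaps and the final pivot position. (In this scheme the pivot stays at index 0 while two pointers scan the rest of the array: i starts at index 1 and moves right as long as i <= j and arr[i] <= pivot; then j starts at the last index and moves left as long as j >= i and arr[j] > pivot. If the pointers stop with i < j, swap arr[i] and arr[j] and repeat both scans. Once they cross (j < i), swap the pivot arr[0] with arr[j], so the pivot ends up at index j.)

Hoare-style two-pointer partition with pivot = 40:

Initial array: [40, 6, 4, 19, 12, 36, 4, 32, 3]

Pointers start at i = 1, j = 8.
i ends at 9, j ends at 8: the pointers have crossed (j < i), so scanning stops.

Swap pivot arr[0] with arr[8] to place pivot at position 8: [3, 6, 4, 19, 12, 36, 4, 32, 40]
Pivot position: 8

After partitioning with pivot 40, the array becomes [3, 6, 4, 19, 12, 36, 4, 32, 40]. The pivot is placed at index 8. All elements to the left of the pivot are <= 40, and all elements to the right are > 40.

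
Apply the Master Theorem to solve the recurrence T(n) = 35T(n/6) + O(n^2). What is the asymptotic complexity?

Master Theorem for T(n) = 35T(n/6) + O(n^2):

a = 35, b = 6, c = 2
log_b(a) = log_6(35) = 1.9843

Case 3: c = 2 > log_6(35) = 1.9843
T(n) = O(n^2) = O(n^2)

For T(n) = 35T(n/6) + O(n^2): log_6(35) = 1.9843. This is Case 3 of the Master Theorem (c > log_b(a), work dominated by root), giving O(n^2).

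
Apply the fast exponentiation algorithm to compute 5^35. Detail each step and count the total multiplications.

Computing 5^35 by squaring (build up from 5^1; each line after the first costs one multiplication):

5^1 = 5
5^2 = (5^1)^2 = 5^2 = 25
5^4 = (5^2)^2 = 25^2 = 625
5^8 = (5^4)^2 = 625^2 = 390625
5^16 = (5^8)^2 = 390625^2 = 152587890625
5^17 = 5 * 5^16 = 5 * 152587890625 = 762939453125
5^34 = (5^17)^2 = 762939453125^2 = 582076609134674072265625
5^35 = 5 * 5^34 = 5 * 582076609134674072265625 = 2910383045673370361328125

Result: 2910383045673370361328125
Multiplications needed: 7 (7 lines after 5^1)

5^35 = 2910383045673370361328125. Using exponentiation by squaring, this requires 7 multiplications. The key idea: if the exponent is even, square the half-power; if odd, multiply by the base once.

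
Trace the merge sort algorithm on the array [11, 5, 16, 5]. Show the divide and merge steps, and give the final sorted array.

Merge sort trace:

Split: [11, 5, 16, 5] -> [11, 5] and [16, 5]
  Split: [11, 5] -> [11] and [5]
  Merge: [11] + [5] -> [5, 11]
  Split: [16, 5] -> [16] and [5]
  Merge: [16] + [5] -> [5, 16]
Merge: [5, 11] + [5, 16] -> [5, 5, 11, 16]

Final sorted array: [5, 5, 11, 16]

The merge sort proceeds by recursively splitting the array and merging sorted halves.
After all merges, the sorted array is [5, 5, 11, 16].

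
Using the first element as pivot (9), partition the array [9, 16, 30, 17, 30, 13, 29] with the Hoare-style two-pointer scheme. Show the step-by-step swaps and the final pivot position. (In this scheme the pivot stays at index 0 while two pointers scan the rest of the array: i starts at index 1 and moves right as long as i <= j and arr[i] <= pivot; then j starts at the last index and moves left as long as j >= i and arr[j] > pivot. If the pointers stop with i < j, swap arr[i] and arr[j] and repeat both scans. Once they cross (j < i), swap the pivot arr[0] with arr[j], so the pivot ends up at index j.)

Hoare-style two-pointer partition with pivot = 9:

Initial array: [9, 16, 30, 17, 30, 13, 29]

Pointers start at i = 1, j = 6.
i ends at 1, j ends at 0: the pointers have crossed (j < i), so scanning stops.

j = 0, so swapping arr[0] with arr[j] leaves the pivot at position 0: [9, 16, 30, 17, 30, 13, 29]
Pivot position: 0

After partitioning with pivot 9, the array becomes [9, 16, 30, 17, 30, 13, 29]. The pivot is placed at index 0. All elements to the left of the pivot are <= 9, and all elements to the right are > 9.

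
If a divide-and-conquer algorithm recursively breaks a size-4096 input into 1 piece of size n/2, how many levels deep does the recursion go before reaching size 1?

For divide and conquer with division factor 2:

Problem sizes at each level:
Level 0: 4096
Level 1: 2048
Level 2: 1024
Level 3: 512
Level 4: 256
Level 5: 128
Level 6: 64
Level 7: 32
Level 8: 16
Level 9: 8
Level 10: 4
Level 11: 2
Level 12: 1

The root is level 0 and the size-1 base case is level 12 (the tree spans levels 0 through 12, i.e. 13 levels counting the root), so the depth is the number of divisions: log_2(4096) = 12

The recursion tree depth is log_2(4096) = 12. At each level, the problem size is divided by 2, so it takes 12 divisions to reduce to a base case of size 1. The algorithm makes 1 recursive call at each level.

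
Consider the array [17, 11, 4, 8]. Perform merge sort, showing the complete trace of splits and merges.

Merge sort trace:

Split: [17, 11, 4, 8] -> [17, 11] and [4, 8]
  Split: [17, 11] -> [17] and [11]
  Merge: [17] + [11] -> [11, 17]
  Split: [4, 8] -> [4] and [8]
  Merge: [4] + [8] -> [4, 8]
Merge: [11, 17] + [4, 8] -> [4, 8, 11, 17]

Final sorted array: [4, 8, 11, 17]

The merge sort proceeds by recursively splitting the array and merging sorted halves.
After all merges, the sorted array is [4, 8, 11, 17].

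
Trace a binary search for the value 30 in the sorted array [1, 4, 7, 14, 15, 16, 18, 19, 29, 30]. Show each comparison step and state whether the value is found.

Binary search for 30 in [1, 4, 7, 14, 15, 16, 18, 19, 29, 30]:

lo=0, hi=9, mid=4, arr[mid]=15 -> 15 < 30, search right half
lo=5, hi=9, mid=7, arr[mid]=19 -> 19 < 30, search right half
lo=8, hi=9, mid=8, arr[mid]=29 -> 29 < 30, search right half
lo=9, hi=9, mid=9, arr[mid]=30 -> Found target at index 9!

Binary search finds 30 at index 9 after 4 comparisons. The search repeatedly halves the search space by comparing with the middle element.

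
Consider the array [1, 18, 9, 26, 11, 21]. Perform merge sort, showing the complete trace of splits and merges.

Merge sort trace:

Split: [1, 18, 9, 26, 11, 21] -> [1, 18, 9] and [26, 11, 21]
  Split: [1, 18, 9] -> [1] and [18, 9]
    Split: [18, 9] -> [18] and [9]
    Merge: [18] + [9] -> [9, 18]
  Merge: [1] + [9, 18] -> [1, 9, 18]
  Split: [26, 11, 21] -> [26] and [11, 21]
    Split: [11, 21] -> [11] and [21]
    Merge: [11] + [21] -> [11, 21]
  Merge: [26] + [11, 21] -> [11, 21, 26]
Merge: [1, 9, 18] + [11, 21, 26] -> [1, 9, 11, 18, 21, 26]

Final sorted array: [1, 9, 11, 18, 21, 26]

The merge sort proceeds by recursively splitting the array and merging sorted halves.
After all merges, the sorted array is [1, 9, 11, 18, 21, 26].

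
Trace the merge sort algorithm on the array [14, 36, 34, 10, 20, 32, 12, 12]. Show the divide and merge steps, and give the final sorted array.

Merge sort trace:

Split: [14, 36, 34, 10, 20, 32, 12, 12] -> [14, 36, 34, 10] and [20, 32, 12, 12]
  Split: [14, 36, 34, 10] -> [14, 36] and [34, 10]
    Split: [14, 36] -> [14] and [36]
    Merge: [14] + [36] -> [14, 36]
    Split: [34, 10] -> [34] and [10]
    Merge: [34] + [10] -> [10, 34]
  Merge: [14, 36] + [10, 34] -> [10, 14, 34, 36]
  Split: [20, 32, 12, 12] -> [20, 32] and [12, 12]
    Split: [20, 32] -> [20] and [32]
    Merge: [20] + [32] -> [20, 32]
    Split: [12, 12] -> [12] and [12]
    Merge: [12] + [12] -> [12, 12]
  Merge: [20, 32] + [12, 12] -> [12, 12, 20, 32]
Merge: [10, 14, 34, 36] + [12, 12, 20, 32] -> [10, 12, 12, 14, 20, 32, 34, 36]

Final sorted array: [10, 12, 12, 14, 20, 32, 34, 36]

The merge sort proceeds by recursively splitting the array and merging sorted halves.
After all merges, the sorted array is [10, 12, 12, 14, 20, 32, 34, 36].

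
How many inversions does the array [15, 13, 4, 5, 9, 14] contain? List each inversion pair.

Finding inversions in [15, 13, 4, 5, 9, 14]:

(0, 1): arr[0]=15 > arr[1]=13
(0, 2): arr[0]=15 > arr[2]=4
(0, 3): arr[0]=15 > arr[3]=5
(0, 4): arr[0]=15 > arr[4]=9
(0, 5): arr[0]=15 > arr[5]=14
(1, 2): arr[1]=13 > arr[2]=4
(1, 3): arr[1]=13 > arr[3]=5
(1, 4): arr[1]=13 > arr[4]=9

Total inversions: 8

The array has 8 inversion(s): (0,1), (0,2), (0,3), (0,4), (0,5), (1,2), (1,3), (1,4). Each pair (i,j) satisfies i < j and arr[i] > arr[j].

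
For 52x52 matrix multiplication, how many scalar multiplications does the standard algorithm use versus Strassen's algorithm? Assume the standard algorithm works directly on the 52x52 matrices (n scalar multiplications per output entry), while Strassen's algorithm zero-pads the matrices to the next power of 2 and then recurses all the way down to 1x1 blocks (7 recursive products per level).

Matrix multiplication for 52x52 matrices:

Strassen's algorithm requires power-of-2 dimensions. Pad 52x52 to 64x64 (next power of 2).

Standard algorithm: 52^3 = 140608 multiplications
Strassen's algorithm: 7^(log2(64)) = 7^6 = 117649 multiplications
Savings: 140608 - 117649 = 22959 multiplications

Standard: 140608 multiplications (52^3). Strassen: 117649 multiplications (7^6, after padding to 64x64). Strassen reduces 8 recursive multiplications to 7 at each level.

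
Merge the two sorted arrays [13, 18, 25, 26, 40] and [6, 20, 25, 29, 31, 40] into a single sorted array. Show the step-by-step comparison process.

Merging process:

Compare 13 vs 6: take 6 from right. Merged: [6]
Compare 13 vs 20: take 13 from left. Merged: [6, 13]
Compare 18 vs 20: take 18 from left. Merged: [6, 13, 18]
Compare 25 vs 20: take 20 from right. Merged: [6, 13, 18, 20]
Compare 25 vs 25: take 25 from left. Merged: [6, 13, 18, 20, 25]
Compare 26 vs 25: take 25 from right. Merged: [6, 13, 18, 20, 25, 25]
Compare 26 vs 29: take 26 from left. Merged: [6, 13, 18, 20, 25, 25, 26]
Compare 40 vs 29: take 29 from right. Merged: [6, 13, 18, 20, 25, 25, 26, 29]
Compare 40 vs 31: take 31 from right. Merged: [6, 13, 18, 20, 25, 25, 26, 29, 31]
Compare 40 vs 40: take 40 from left. Merged: [6, 13, 18, 20, 25, 25, 26, 29, 31, 40]
Append remaining from right: [40]. Merged: [6, 13, 18, 20, 25, 25, 26, 29, 31, 40, 40]

Final merged array: [6, 13, 18, 20, 25, 25, 26, 29, 31, 40, 40]
Total comparisons: 10

The merged array is [6, 13, 18, 20, 25, 25, 26, 29, 31, 40, 40], requiring 10 comparisons. The merge step runs in O(n) time where n is the total number of elements.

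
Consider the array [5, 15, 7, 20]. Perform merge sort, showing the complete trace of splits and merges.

Merge sort trace:

Split: [5, 15, 7, 20] -> [5, 15] and [7, 20]
  Split: [5, 15] -> [5] and [15]
  Merge: [5] + [15] -> [5, 15]
  Split: [7, 20] -> [7] and [20]
  Merge: [7] + [20] -> [7, 20]
Merge: [5, 15] + [7, 20] -> [5, 7, 15, 20]

Final sorted array: [5, 7, 15, 20]

The merge sort proceeds by recursively splitting the array and merging sorted halves.
After all merges, the sorted array is [5, 7, 15, 20].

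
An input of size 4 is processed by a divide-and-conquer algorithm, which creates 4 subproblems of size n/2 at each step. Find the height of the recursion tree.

For divide and conquer with division factor 2:

Problem sizes at each level:
Level 0: 4
Level 1: 2
Level 2: 1

The root is level 0 and the size-1 base case is level 2 (the tree spans levels 0 through 2, i.e. 3 levels counting the root), so the depth is the number of divisions: log_2(4) = 2

The recursion tree depth is log_2(4) = 2. At each level, the problem size is divided by 2, so it takes 2 divisions to reduce to a base case of size 1. The algorithm makes 4 recursive calls at each level.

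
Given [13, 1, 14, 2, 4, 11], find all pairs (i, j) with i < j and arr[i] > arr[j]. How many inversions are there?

Finding inversions in [13, 1, 14, 2, 4, 11]:

(0, 1): arr[0]=13 > arr[1]=1
(0, 3): arr[0]=13 > arr[3]=2
(0, 4): arr[0]=13 > arr[4]=4
(0, 5): arr[0]=13 > arr[5]=11
(2, 3): arr[2]=14 > arr[3]=2
(2, 4): arr[2]=14 > arr[4]=4
(2, 5): arr[2]=14 > arr[5]=11

Total inversions: 7

The array has 7 inversion(s): (0,1), (0,3), (0,4), (0,5), (2,3), (2,4), (2,5). Each pair (i,j) satisfies i < j and arr[i] > arr[j].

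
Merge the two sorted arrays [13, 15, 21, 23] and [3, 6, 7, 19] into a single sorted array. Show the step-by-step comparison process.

Merging process:

Compare 13 vs 3: take 3 from right. Merged: [3]
Compare 13 vs 6: take 6 from right. Merged: [3, 6]
Compare 13 vs 7: take 7 from right. Merged: [3, 6, 7]
Compare 13 vs 19: take 13 from left. Merged: [3, 6, 7, 13]
Compare 15 vs 19: take 15 from left. Merged: [3, 6, 7, 13, 15]
Compare 21 vs 19: take 19 from right. Merged: [3, 6, 7, 13, 15, 19]
Append remaining from left: [21, 23]. Merged: [3, 6, 7, 13, 15, 19, 21, 23]

Final merged array: [3, 6, 7, 13, 15, 19, 21, 23]
Total comparisons: 6

The merged array is [3, 6, 7, 13, 15, 19, 21, 23], requiring 6 comparisons. The merge step runs in O(n) time where n is the total number of elements.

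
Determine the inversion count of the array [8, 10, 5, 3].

Finding inversions in [8, 10, 5, 3]:

(0, 2): arr[0]=8 > arr[2]=5
(0, 3): arr[0]=8 > arr[3]=3
(1, 2): arr[1]=10 > arr[2]=5
(1, 3): arr[1]=10 > arr[3]=3
(2, 3): arr[2]=5 > arr[3]=3

Total inversions: 5

The array has 5 inversion(s): (0,2), (0,3), (1,2), (1,3), (2,3). Each pair (i,j) satisfies i < j and arr[i] > arr[j].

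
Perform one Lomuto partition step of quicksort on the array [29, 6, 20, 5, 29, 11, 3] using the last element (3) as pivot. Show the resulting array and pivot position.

Lomuto partition with pivot = 3:

Initial array: [29, 6, 20, 5, 29, 11, 3]

arr[0]=29 > 3: no swap
arr[1]=6 > 3: no swap
arr[2]=20 > 3: no swap
arr[3]=5 > 3: no swap
arr[4]=29 > 3: no swap
arr[5]=11 > 3: no swap

Place pivot at position 0: [3, 6, 20, 5, 29, 11, 29]
Pivot position: 0

After partitioning with pivot 3, the array becomes [3, 6, 20, 5, 29, 11, 29]. The pivot is placed at index 0. All elements to the left of the pivot are <= 3, and all elements to the right are > 3.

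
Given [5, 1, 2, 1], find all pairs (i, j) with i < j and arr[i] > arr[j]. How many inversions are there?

Finding inversions in [5, 1, 2, 1]:

(0, 1): arr[0]=5 > arr[1]=1
(0, 2): arr[0]=5 > arr[2]=2
(0, 3): arr[0]=5 > arr[3]=1
(2, 3): arr[2]=2 > arr[3]=1

Total inversions: 4

The array has 4 inversion(s): (0,1), (0,2), (0,3), (2,3). Each pair (i,j) satisfies i < j and arr[i] > arr[j].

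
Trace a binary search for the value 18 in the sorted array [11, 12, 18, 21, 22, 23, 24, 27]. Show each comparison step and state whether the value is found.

Binary search for 18 in [11, 12, 18, 21, 22, 23, 24, 27]:

lo=0, hi=7, mid=3, arr[mid]=21 -> 21 > 18, search left half
lo=0, hi=2, mid=1, arr[mid]=12 -> 12 < 18, search right half
lo=2, hi=2, mid=2, arr[mid]=18 -> Found target at index 2!

Binary search finds 18 at index 2 after 3 comparisons. The search repeatedly halves the search space by comparing with the middle element.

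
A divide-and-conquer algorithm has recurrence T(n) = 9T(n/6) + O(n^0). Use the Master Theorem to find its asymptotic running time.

Master Theorem for T(n) = 9T(n/6) + O(n^0):

a = 9, b = 6, c = 0
log_b(a) = log_6(9) = 1.2263

Case 1: c = 0 < log_6(9) = 1.2263
T(n) = O(n^(log_6 9))

For T(n) = 9T(n/6) + O(n^0): log_6(9) = 1.2263. This is Case 1 of the Master Theorem (c < log_b(a), work dominated by leaves), giving O(n^(log_6 9)).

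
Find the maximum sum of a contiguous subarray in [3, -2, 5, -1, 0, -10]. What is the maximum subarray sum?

Using Kadane's algorithm on [3, -2, 5, -1, 0, -10]:

Scanning through the array:
Position 1 (value -2): max_ending_here = 1, max_so_far = 3
Position 2 (value 5): max_ending_here = 6, max_so_far = 6
Position 3 (value -1): max_ending_here = 5, max_so_far = 6
Position 4 (value 0): max_ending_here = 5, max_so_far = 6
Position 5 (value -10): max_ending_here = -5, max_so_far = 6

Maximum subarray: [3, -2, 5]
Maximum sum: 6

The maximum subarray is [3, -2, 5] with sum 6. This subarray runs from index 0 to index 2.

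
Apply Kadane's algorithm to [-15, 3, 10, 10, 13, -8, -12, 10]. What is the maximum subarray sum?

Using Kadane's algorithm on [-15, 3, 10, 10, 13, -8, -12, 10]:

Scanning through the array:
Position 1 (value 3): max_ending_here = 3, max_so_far = 3
Position 2 (value 10): max_ending_here = 13, max_so_far = 13
Position 3 (value 10): max_ending_here = 23, max_so_far = 23
Position 4 (value 13): max_ending_here = 36, max_so_far = 36
Position 5 (value -8): max_ending_here = 28, max_so_far = 36
Position 6 (value -12): max_ending_here = 16, max_so_far = 36
Position 7 (value 10): max_ending_here = 26, max_so_far = 36

Maximum subarray: [3, 10, 10, 13]
Maximum sum: 36

The maximum subarray is [3, 10, 10, 13] with sum 36. This subarray runs from index 1 to index 4.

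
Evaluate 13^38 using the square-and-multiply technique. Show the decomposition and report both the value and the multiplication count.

Computing 13^38 by squaring (build up from 13^1; each line after the first costs one multiplication):

13^1 = 13
13^2 = (13^1)^2 = 13^2 = 169
13^4 = (13^2)^2 = 169^2 = 28561
13^8 = (13^4)^2 = 28561^2 = 815730721
13^9 = 13 * 13^8 = 13 * 815730721 = 10604499373
13^18 = (13^9)^2 = 10604499373^2 = 112455406951957393129
13^19 = 13 * 13^18 = 13 * 112455406951957393129 = 1461920290375446110677
13^38 = (13^19)^2 = 1461920290375446110677^2 = 2137210935411428674141543654682486133398329

Result: 2137210935411428674141543654682486133398329
Multiplications needed: 7 (7 lines after 13^1)

13^38 = 2137210935411428674141543654682486133398329. Using exponentiation by squaring, this requires 7 multiplications. The key idea: if the exponent is even, square the half-power; if odd, multiply by the base once.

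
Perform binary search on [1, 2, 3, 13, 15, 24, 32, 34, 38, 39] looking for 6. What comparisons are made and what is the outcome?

Binary search for 6 in [1, 2, 3, 13, 15, 24, 32, 34, 38, 39]:

lo=0, hi=9, mid=4, arr[mid]=15 -> 15 > 6, search left half
lo=0, hi=3, mid=1, arr[mid]=2 -> 2 < 6, search right half
lo=2, hi=3, mid=2, arr[mid]=3 -> 3 < 6, search right half
lo=3, hi=3, mid=3, arr[mid]=13 -> 13 > 6, search left half
lo=3 > hi=2, target 6 not found

Binary search determines that 6 is not in the array after 4 comparisons. The search space was exhausted without finding the target.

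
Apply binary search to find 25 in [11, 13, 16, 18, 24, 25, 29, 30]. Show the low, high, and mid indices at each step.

Binary search for 25 in [11, 13, 16, 18, 24, 25, 29, 30]:

lo=0, hi=7, mid=3, arr[mid]=18 -> 18 < 25, search right half
lo=4, hi=7, mid=5, arr[mid]=25 -> Found target at index 5!

Binary search finds 25 at index 5 after 2 comparisons. The search repeatedly halves the search space by comparing with the middle element.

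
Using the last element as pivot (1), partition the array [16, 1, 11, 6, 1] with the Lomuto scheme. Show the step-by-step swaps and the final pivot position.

Lomuto partition with pivot = 1:

Initial array: [16, 1, 11, 6, 1]

arr[0]=16 > 1: no swap
arr[1]=1 <= 1: swap with position 0, array becomes [1, 16, 11, 6, 1]
arr[2]=11 > 1: no swap
arr[3]=6 > 1: no swap

Place pivot at position 1: [1, 1, 11, 6, 16]
Pivot position: 1

After partitioning with pivot 1, the array becomes [1, 1, 11, 6, 16]. The pivot is placed at index 1. All elements to the left of the pivot are <= 1, and all elements to the right are > 1.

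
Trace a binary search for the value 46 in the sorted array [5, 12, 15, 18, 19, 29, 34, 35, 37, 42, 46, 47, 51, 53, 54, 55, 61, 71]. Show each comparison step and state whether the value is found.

Binary search for 46 in [5, 12, 15, 18, 19, 29, 34, 35, 37, 42, 46, 47, 51, 53, 54, 55, 61, 71]:

lo=0, hi=17, mid=8, arr[mid]=37 -> 37 < 46, search right half
lo=9, hi=17, mid=13, arr[mid]=53 -> 53 > 46, search left half
lo=9, hi=12, mid=10, arr[mid]=46 -> Found target at index 10!

Binary search finds 46 at index 10 after 3 comparisons. The search repeatedly halves the search space by comparing with the middle element.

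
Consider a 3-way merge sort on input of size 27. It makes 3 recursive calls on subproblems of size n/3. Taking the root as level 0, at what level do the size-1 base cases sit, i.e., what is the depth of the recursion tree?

For divide and conquer with division factor 3:

Problem sizes at each level:
Level 0: 27
Level 1: 9
Level 2: 3
Level 3: 1

The root is level 0 and the size-1 base case is level 3 (the tree spans levels 0 through 3, i.e. 4 levels counting the root), so the depth is the number of divisions: log_3(27) = 3

The recursion tree depth is log_3(27) = 3. At each level, the problem size is divided by 3, so it takes 3 divisions to reduce to a base case of size 1. The algorithm makes 3 recursive calls at each level.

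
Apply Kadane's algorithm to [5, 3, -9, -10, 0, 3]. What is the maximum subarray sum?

Using Kadane's algorithm on [5, 3, -9, -10, 0, 3]:

Scanning through the array:
Position 1 (value 3): max_ending_here = 8, max_so_far = 8
Position 2 (value -9): max_ending_here = -1, max_so_far = 8
Position 3 (value -10): max_ending_here = -10, max_so_far = 8
Position 4 (value 0): max_ending_here = 0, max_so_far = 8
Position 5 (value 3): max_ending_here = 3, max_so_far = 8

Maximum subarray: [5, 3]
Maximum sum: 8

The maximum subarray is [5, 3] with sum 8. This subarray runs from index 0 to index 1.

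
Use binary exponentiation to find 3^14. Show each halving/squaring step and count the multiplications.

Computing 3^14 by squaring (build up from 3^1; each line after the first costs one multiplication):

3^1 = 3
3^2 = (3^1)^2 = 3^2 = 9
3^3 = 3 * 3^2 = 3 * 9 = 27
3^6 = (3^3)^2 = 27^2 = 729
3^7 = 3 * 3^6 = 3 * 729 = 2187
3^14 = (3^7)^2 = 2187^2 = 4782969

Result: 4782969
Multiplications needed: 5 (5 lines after 3^1)

3^14 = 4782969. Using exponentiation by squaring, this requires 5 multiplications. The key idea: if the exponent is even, square the half-power; if odd, multiply by the base once.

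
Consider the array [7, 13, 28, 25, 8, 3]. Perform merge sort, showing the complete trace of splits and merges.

Merge sort trace:

Split: [7, 13, 28, 25, 8, 3] -> [7, 13, 28] and [25, 8, 3]
  Split: [7, 13, 28] -> [7] and [13, 28]
    Split: [13, 28] -> [13] and [28]
    Merge: [13] + [28] -> [13, 28]
  Merge: [7] + [13, 28] -> [7, 13, 28]
  Split: [25, 8, 3] -> [25] and [8, 3]
    Split: [8, 3] -> [8] and [3]
    Merge: [8] + [3] -> [3, 8]
  Merge: [25] + [3, 8] -> [3, 8, 25]
Merge: [7, 13, 28] + [3, 8, 25] -> [3, 7, 8, 13, 25, 28]

Final sorted array: [3, 7, 8, 13, 25, 28]

The merge sort proceeds by recursively splitting the array and merging sorted halves.
After all merges, the sorted array is [3, 7, 8, 13, 25, 28].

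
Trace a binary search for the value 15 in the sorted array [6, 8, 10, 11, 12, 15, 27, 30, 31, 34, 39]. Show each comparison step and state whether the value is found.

Binary search for 15 in [6, 8, 10, 11, 12, 15, 27, 30, 31, 34, 39]:

lo=0, hi=10, mid=5, arr[mid]=15 -> Found target at index 5!

Binary search finds 15 at index 5 after 1 comparisons. The search repeatedly halves the search space by comparing with the middle element.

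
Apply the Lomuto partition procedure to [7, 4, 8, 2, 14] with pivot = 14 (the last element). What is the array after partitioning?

Lomuto partition with pivot = 14:

Initial array: [7, 4, 8, 2, 14]

arr[0]=7 <= 14: swap with position 0, array becomes [7, 4, 8, 2, 14]
arr[1]=4 <= 14: swap with position 1, array becomes [7, 4, 8, 2, 14]
arr[2]=8 <= 14: swap with position 2, array becomes [7, 4, 8, 2, 14]
arr[3]=2 <= 14: swap with position 3, array becomes [7, 4, 8, 2, 14]

Place pivot at position 4: [7, 4, 8, 2, 14]
Pivot position: 4

After partitioning with pivot 14, the array becomes [7, 4, 8, 2, 14]. The pivot is placed at index 4. All elements to the left of the pivot are <= 14, and all elements to the right are > 14.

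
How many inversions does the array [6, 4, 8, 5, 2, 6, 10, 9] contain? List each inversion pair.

Finding inversions in [6, 4, 8, 5, 2, 6, 10, 9]:

(0, 1): arr[0]=6 > arr[1]=4
(0, 3): arr[0]=6 > arr[3]=5
(0, 4): arr[0]=6 > arr[4]=2
(1, 4): arr[1]=4 > arr[4]=2
(2, 3): arr[2]=8 > arr[3]=5
(2, 4): arr[2]=8 > arr[4]=2
(2, 5): arr[2]=8 > arr[5]=6
(3, 4): arr[3]=5 > arr[4]=2
(6, 7): arr[6]=10 > arr[7]=9

Total inversions: 9

The array has 9 inversion(s): (0,1), (0,3), (0,4), (1,4), (2,3), (2,4), (2,5), (3,4), (6,7). Each pair (i,j) satisfies i < j and arr[i] > arr[j].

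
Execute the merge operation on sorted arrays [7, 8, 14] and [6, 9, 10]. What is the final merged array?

Merging process:

Compare 7 vs 6: take 6 from right. Merged: [6]
Compare 7 vs 9: take 7 from left. Merged: [6, 7]
Compare 8 vs 9: take 8 from left. Merged: [6, 7, 8]
Compare 14 vs 9: take 9 from right. Merged: [6, 7, 8, 9]
Compare 14 vs 10: take 10 from right. Merged: [6, 7, 8, 9, 10]
Append remaining from left: [14]. Merged: [6, 7, 8, 9, 10, 14]

Final merged array: [6, 7, 8, 9, 10, 14]
Total comparisons: 5

The merged array is [6, 7, 8, 9, 10, 14], requiring 5 comparisons. The merge step runs in O(n) time where n is the total number of elements.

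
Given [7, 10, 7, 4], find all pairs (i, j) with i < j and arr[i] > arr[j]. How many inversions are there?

Finding inversions in [7, 10, 7, 4]:

(0, 3): arr[0]=7 > arr[3]=4
(1, 2): arr[1]=10 > arr[2]=7
(1, 3): arr[1]=10 > arr[3]=4
(2, 3): arr[2]=7 > arr[3]=4

Total inversions: 4

The array has 4 inversion(s): (0,3), (1,2), (1,3), (2,3). Each pair (i,j) satisfies i < j and arr[i] > arr[j].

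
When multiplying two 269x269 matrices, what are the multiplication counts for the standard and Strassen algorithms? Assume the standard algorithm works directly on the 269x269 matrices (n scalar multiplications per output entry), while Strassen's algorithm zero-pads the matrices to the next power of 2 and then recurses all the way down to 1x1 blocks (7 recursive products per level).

Matrix multiplication for 269x269 matrices:

Strassen's algorithm requires power-of-2 dimensions. Pad 269x269 to 512x512 (next power of 2).

Standard algorithm: 269^3 = 19465109 multiplications
Strassen's algorithm: 7^(log2(512)) = 7^9 = 40353607 multiplications
Difference: 19465109 - 40353607 = -20888498 (Strassen uses MORE here due to padding overhead — for small or just-over-power-of-2 n, padding can outweigh the per-level savings)

Standard: 19465109 multiplications (269^3). Strassen: 40353607 multiplications (7^9, after padding to 512x512). Strassen reduces 8 recursive multiplications to 7 at each level.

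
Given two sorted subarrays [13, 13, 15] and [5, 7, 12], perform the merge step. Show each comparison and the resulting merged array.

Merging process:

Compare 13 vs 5: take 5 from right. Merged: [5]
Compare 13 vs 7: take 7 from right. Merged: [5, 7]
Compare 13 vs 12: take 12 from right. Merged: [5, 7, 12]
Append remaining from left: [13, 13, 15]. Merged: [5, 7, 12, 13, 13, 15]

Final merged array: [5, 7, 12, 13, 13, 15]
Total comparisons: 3

The merged array is [5, 7, 12, 13, 13, 15], requiring 3 comparisons. The merge step runs in O(n) time where n is the total number of elements.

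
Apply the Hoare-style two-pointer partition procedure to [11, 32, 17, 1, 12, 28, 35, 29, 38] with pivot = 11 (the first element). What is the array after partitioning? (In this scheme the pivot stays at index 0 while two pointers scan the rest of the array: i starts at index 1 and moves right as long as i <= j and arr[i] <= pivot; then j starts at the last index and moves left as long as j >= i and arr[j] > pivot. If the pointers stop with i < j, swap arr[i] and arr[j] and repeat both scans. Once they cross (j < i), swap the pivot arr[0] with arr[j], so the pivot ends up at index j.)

Hoare-style two-pointer partition with pivot = 11:

Initial array: [11, 32, 17, 1, 12, 28, 35, 29, 38]

Pointers start at i = 1, j = 8.
i stops at index 1 (arr[1]=32 > 11), j stops at index 3 (arr[3]=1 <= 11): swap arr[1] and arr[3], array becomes [11, 1, 17, 32, 12, 28, 35, 29, 38]
i ends at 2, j ends at 1: the pointers have crossed (j < i), so scanning stops.

Swap pivot arr[0] with arr[1] to place pivot at position 1: [1, 11, 17, 32, 12, 28, 35, 29, 38]
Pivot position: 1

After partitioning with pivot 11, the array becomes [1, 11, 17, 32, 12, 28, 35, 29, 38]. The pivot is placed at index 1. All elements to the left of the pivot are <= 11, and all elements to the right are > 11.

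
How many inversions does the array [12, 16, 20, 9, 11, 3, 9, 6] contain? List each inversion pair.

Finding inversions in [12, 16, 20, 9, 11, 3, 9, 6]:

(0, 3): arr[0]=12 > arr[3]=9
(0, 4): arr[0]=12 > arr[4]=11
(0, 5): arr[0]=12 > arr[5]=3
(0, 6): arr[0]=12 > arr[6]=9
(0, 7): arr[0]=12 > arr[7]=6
(1, 3): arr[1]=16 > arr[3]=9
(1, 4): arr[1]=16 > arr[4]=11
(1, 5): arr[1]=16 > arr[5]=3
(1, 6): arr[1]=16 > arr[6]=9
(1, 7): arr[1]=16 > arr[7]=6
(2, 3): arr[2]=20 > arr[3]=9
(2, 4): arr[2]=20 > arr[4]=11
(2, 5): arr[2]=20 > arr[5]=3
(2, 6): arr[2]=20 > arr[6]=9
(2, 7): arr[2]=20 > arr[7]=6
(3, 5): arr[3]=9 > arr[5]=3
(3, 7): arr[3]=9 > arr[7]=6
(4, 5): arr[4]=11 > arr[5]=3
(4, 6): arr[4]=11 > arr[6]=9
(4, 7): arr[4]=11 > arr[7]=6
(6, 7): arr[6]=9 > arr[7]=6

Total inversions: 21

The array has 21 inversion(s): (0,3), (0,4), (0,5), (0,6), (0,7), (1,3), (1,4), (1,5), (1,6), (1,7), (2,3), (2,4), (2,5), (2,6), (2,7), (3,5), (3,7), (4,5), (4,6), (4,7), (6,7). Each pair (i,j) satisfies i < j and arr[i] > arr[j].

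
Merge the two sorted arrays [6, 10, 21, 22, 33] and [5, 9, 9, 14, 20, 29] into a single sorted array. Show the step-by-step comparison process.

Merging process:

Compare 6 vs 5: take 5 from right. Merged: [5]
Compare 6 vs 9: take 6 from left. Merged: [5, 6]
Compare 10 vs 9: take 9 from right. Merged: [5, 6, 9]
Compare 10 vs 9: take 9 from right. Merged: [5, 6, 9, 9]
Compare 10 vs 14: take 10 from left. Merged: [5, 6, 9, 9, 10]
Compare 21 vs 14: take 14 from right. Merged: [5, 6, 9, 9, 10, 14]
Compare 21 vs 20: take 20 from right. Merged: [5, 6, 9, 9, 10, 14, 20]
Compare 21 vs 29: take 21 from left. Merged: [5, 6, 9, 9, 10, 14, 20, 21]
Compare 22 vs 29: take 22 from left. Merged: [5, 6, 9, 9, 10, 14, 20, 21, 22]
Compare 33 vs 29: take 29 from right. Merged: [5, 6, 9, 9, 10, 14, 20, 21, 22, 29]
Append remaining from left: [33]. Merged: [5, 6, 9, 9, 10, 14, 20, 21, 22, 29, 33]

Final merged array: [5, 6, 9, 9, 10, 14, 20, 21, 22, 29, 33]
Total comparisons: 10

The merged array is [5, 6, 9, 9, 10, 14, 20, 21, 22, 29, 33], requiring 10 comparisons. The merge step runs in O(n) time where n is the total number of elements.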